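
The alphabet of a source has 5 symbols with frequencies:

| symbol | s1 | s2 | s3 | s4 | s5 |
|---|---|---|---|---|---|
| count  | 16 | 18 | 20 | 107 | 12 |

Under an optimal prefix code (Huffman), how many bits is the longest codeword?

3

Merge the two lowest-weight nodes at each step:
combine s5(12), s1(16) → 28
combine s2(18), s3(20) → 38
combine 28, 38 → 66
combine 66, s4(107) → 173
Maximum depth reached is 3.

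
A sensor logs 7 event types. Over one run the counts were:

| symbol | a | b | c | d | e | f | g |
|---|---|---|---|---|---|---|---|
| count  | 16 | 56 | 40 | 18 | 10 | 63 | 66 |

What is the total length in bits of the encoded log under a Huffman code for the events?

692

Build the Huffman tree bottom-up:
e(10) + a(16) → 26
d(18) + 26 → 44
c(40) + 44 → 84
b(56) + f(63) → 119
g(66) + 84 → 150
119 + 150 → 269
The encoded length is the sum of every internal node's weight: 26 + 44 + 84 + 119 + 150 + 269 = 692 bits.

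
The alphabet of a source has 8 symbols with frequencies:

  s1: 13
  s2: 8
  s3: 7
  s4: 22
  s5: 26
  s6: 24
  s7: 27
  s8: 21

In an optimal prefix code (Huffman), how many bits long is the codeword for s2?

Huffman merges, smallest pair first:
combine s3(7), s2(8) → 15
combine s1(13), 15 → 28
combine s8(21), s4(22) → 43
combine s6(24), s5(26) → 50
combine s7(27), 28 → 55
combine 43, 50 → 93
combine 55, 93 → 148
s2 sits 4 levels below the root, so its codeword is 4 bits.

4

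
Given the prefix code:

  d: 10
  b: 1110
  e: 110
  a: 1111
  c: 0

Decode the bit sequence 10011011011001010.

Read left to right; each codeword is recognised as soon as it completes (prefix code):
  10→d | 0→c | 110→e | 110→e | 110→e | 0→c | 10→d | 10→d
Decoded message: dceeecdd

dceeecdd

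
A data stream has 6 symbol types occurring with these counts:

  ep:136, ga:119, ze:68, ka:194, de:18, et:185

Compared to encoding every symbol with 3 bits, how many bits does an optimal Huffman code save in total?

Fixed-length: 3 bits × 720 symbols = 2160 bits.
Huffman merges:
merge de(18) and ze(68): 86
merge 86 and ga(119): 205
merge ep(136) and et(185): 321
merge ka(194) and 205: 399
merge 321 and 399: 720
Huffman total = 86 + 205 + 321 + 399 + 720 = 1731 bits.
Saving = 2160 − 1731 = 429 bits.

429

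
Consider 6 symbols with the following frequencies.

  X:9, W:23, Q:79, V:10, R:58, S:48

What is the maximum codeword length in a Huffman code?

4

Merge the two lowest-weight nodes at each step:
X(9) + V(10) → 19
19 + W(23) → 42
42 + S(48) → 90
R(58) + Q(79) → 137
90 + 137 → 227
The first pair merged (X, V) ends up deepest, at depth 4.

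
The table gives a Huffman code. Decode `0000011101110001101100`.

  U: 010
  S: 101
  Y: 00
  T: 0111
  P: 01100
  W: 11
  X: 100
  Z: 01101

Read left to right; each codeword is recognised as soon as it completes (prefix code):
  00→Y | 00→Y | 0111→T | 0111→T | 00→Y | 01101→Z | 100→X
Decoded message: YYTTYZX

YYTTYZX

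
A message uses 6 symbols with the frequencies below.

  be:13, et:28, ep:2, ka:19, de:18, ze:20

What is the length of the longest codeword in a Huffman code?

4

Merge the two lowest-weight nodes at each step:
combine ep(2), be(13) → 15
combine 15, de(18) → 33
combine ka(19), ze(20) → 39
combine et(28), 33 → 61
combine 39, 61 → 100
The first pair merged (ep, be) ends up deepest, at depth 4.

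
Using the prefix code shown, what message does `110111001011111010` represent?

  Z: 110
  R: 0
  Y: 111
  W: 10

Read left to right; each codeword is recognised as soon as it completes (prefix code):
  110→Z | 111→Y | 0→R | 0→R | 10→W | 111→Y | 110→Z | 10→W
Decoded message: ZYRRWYZW

ZYRRWYZW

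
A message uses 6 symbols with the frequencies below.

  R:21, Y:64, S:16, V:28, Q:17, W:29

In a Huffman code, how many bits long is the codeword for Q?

4

Huffman merges, smallest pair first:
S(16) + Q(17) → 33
R(21) + V(28) → 49
W(29) + 33 → 62
49 + 62 → 111
Y(64) + 111 → 175
Q sits 4 levels below the root, so its codeword is 4 bits.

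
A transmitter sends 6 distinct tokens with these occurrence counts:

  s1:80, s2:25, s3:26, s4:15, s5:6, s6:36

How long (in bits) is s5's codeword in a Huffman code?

4

Huffman merges, smallest pair first:
merge s5(6) and s4(15): 21
merge 21 and s2(25): 46
merge s3(26) and s6(36): 62
merge 46 and 62: 108
merge s1(80) and 108: 188
s5's leaf is at depth 4, giving a 4-bit codeword.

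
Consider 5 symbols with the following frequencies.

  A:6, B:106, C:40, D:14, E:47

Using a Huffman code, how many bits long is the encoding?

400

Greedily combine the two least-frequent nodes:
combine A(6), D(14) → 20
combine 20, C(40) → 60
combine E(47), 60 → 107
combine B(106), 107 → 213
Total encoded bits = sum of merged weights = 20 + 60 + 107 + 213 = 400.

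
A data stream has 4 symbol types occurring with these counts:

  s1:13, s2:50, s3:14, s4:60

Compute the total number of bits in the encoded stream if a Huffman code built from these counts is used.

241

Build the Huffman tree bottom-up:
s1(13) + s3(14) → 27
27 + s2(50) → 77
s4(60) + 77 → 137
Total encoded bits = sum of merged weights = 27 + 77 + 137 = 241.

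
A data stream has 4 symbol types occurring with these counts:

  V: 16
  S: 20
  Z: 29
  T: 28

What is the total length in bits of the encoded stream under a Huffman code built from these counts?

Greedily combine the two least-frequent nodes:
combine V(16), S(20) → 36
combine T(28), Z(29) → 57
combine 36, 57 → 93
Total encoded bits = sum of merged weights = 36 + 57 + 93 = 186.

186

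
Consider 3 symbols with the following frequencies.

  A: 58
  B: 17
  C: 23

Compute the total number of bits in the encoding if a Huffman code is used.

Merge the two smallest weights repeatedly:
B(17) + C(23) → 40
40 + A(58) → 98
Total encoded bits = sum of merged weights = 40 + 98 = 138.

138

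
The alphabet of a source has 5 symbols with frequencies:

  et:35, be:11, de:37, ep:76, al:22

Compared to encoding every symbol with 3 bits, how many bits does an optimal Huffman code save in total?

156

Fixed-length: 3 bits × 181 symbols = 543 bits.
Huffman merges:
combine be(11), al(22) → 33
combine 33, et(35) → 68
combine de(37), 68 → 105
combine ep(76), 105 → 181
Huffman total = 33 + 68 + 105 + 181 = 387 bits.
Saving = 543 − 387 = 156 bits.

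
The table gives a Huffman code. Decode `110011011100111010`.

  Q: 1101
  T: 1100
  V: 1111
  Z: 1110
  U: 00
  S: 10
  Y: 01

TQTZS

Read left to right; each codeword is recognised as soon as it completes (prefix code):
  1100→T | 1101→Q | 1100→T | 1110→Z | 10→S
Decoded message: TQTZS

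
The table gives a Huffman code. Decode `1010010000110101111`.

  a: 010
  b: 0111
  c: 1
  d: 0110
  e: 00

Read left to right; each codeword is recognised as soon as it completes (prefix code):
  1→c | 010→a | 010→a | 00→e | 0110→d | 1→c | 0111→b | 1→c
Decoded message: caaedcbc

caaedcbc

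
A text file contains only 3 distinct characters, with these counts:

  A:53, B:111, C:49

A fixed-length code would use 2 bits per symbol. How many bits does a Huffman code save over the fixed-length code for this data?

111

Fixed-length: 2 bits × 213 symbols = 426 bits.
Huffman merges:
combine C(49), A(53) → 102
combine 102, B(111) → 213
Huffman total = 102 + 213 = 315 bits.
Saving = 426 − 315 = 111 bits.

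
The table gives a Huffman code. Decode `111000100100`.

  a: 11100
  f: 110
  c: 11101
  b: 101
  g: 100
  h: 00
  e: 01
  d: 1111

Read left to right; each codeword is recognised as soon as it completes (prefix code):
  11100→a | 01→e | 00→h | 100→g
Decoded message: aehg

aehg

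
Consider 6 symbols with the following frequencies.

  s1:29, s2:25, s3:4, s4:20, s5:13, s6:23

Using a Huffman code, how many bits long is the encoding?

282

Greedily combine the two least-frequent nodes:
combine s3(4), s5(13) → 17
combine 17, s4(20) → 37
combine s6(23), s2(25) → 48
combine s1(29), 37 → 66
combine 48, 66 → 114
Total encoded bits = sum of merged weights = 17 + 37 + 48 + 66 + 114 = 282.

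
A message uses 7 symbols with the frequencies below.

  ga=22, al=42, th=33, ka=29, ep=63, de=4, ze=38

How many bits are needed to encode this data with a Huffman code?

614

Build the Huffman tree bottom-up:
combine de(4), ga(22) → 26
combine 26, ka(29) → 55
combine th(33), ze(38) → 71
combine al(42), 55 → 97
combine ep(63), 71 → 134
combine 97, 134 → 231
Total encoded bits = sum of merged weights = 26 + 55 + 71 + 97 + 134 + 231 = 614.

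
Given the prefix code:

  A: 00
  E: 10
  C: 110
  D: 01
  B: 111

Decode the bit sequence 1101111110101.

Read left to right; each codeword is recognised as soon as it completes (prefix code):
  110→C | 111→B | 111→B | 01→D | 01→D
Decoded message: CBBDD

CBBDD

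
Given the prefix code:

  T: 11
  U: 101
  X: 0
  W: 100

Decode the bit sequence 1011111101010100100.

UTTUXUXXW

Read left to right; each codeword is recognised as soon as it completes (prefix code):
  101→U | 11→T | 11→T | 101→U | 0→X | 101→U | 0→X | 0→X | 100→W
Decoded message: UTTUXUXXW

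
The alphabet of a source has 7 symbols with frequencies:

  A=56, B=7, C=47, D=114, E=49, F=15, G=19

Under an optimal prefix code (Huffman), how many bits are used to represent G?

Repeatedly merge the two smallest:
B(7) + F(15) → 22
G(19) + 22 → 41
41 + C(47) → 88
E(49) + A(56) → 105
88 + 105 → 193
D(114) + 193 → 307
G sits 4 levels below the root, so its codeword is 4 bits.

4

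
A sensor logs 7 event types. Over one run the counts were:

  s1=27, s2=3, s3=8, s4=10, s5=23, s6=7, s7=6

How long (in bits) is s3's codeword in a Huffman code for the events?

Huffman merges, smallest pair first:
merge s2(3) and s7(6): 9
merge s6(7) and s3(8): 15
merge 9 and s4(10): 19
merge 15 and 19: 34
merge s5(23) and s1(27): 50
merge 34 and 50: 84
The subtree containing s3 is merged 3 times, so code length = 3.

3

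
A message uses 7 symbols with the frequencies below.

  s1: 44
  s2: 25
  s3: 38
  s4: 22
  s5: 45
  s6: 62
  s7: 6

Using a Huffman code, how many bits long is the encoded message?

Build the Huffman tree bottom-up:
s7(6) + s4(22) → 28
s2(25) + 28 → 53
s3(38) + s1(44) → 82
s5(45) + 53 → 98
s6(62) + 82 → 144
98 + 144 → 242
The encoded length is the sum of every internal node's weight: 28 + 53 + 82 + 98 + 144 + 242 = 647 bits.

647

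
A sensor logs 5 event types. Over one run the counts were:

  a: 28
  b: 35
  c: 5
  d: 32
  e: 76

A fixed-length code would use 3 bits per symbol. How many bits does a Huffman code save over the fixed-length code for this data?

154

Fixed-length: 3 bits × 176 symbols = 528 bits.
Huffman merges:
merge c(5) and a(28): 33
merge d(32) and 33: 65
merge b(35) and 65: 100
merge e(76) and 100: 176
Huffman total = 33 + 65 + 100 + 176 = 374 bits.
Saving = 528 − 374 = 154 bits.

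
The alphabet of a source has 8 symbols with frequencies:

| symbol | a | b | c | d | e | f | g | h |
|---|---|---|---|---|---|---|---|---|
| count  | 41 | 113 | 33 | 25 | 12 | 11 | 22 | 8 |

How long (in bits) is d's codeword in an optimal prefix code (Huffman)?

Repeatedly merge the two smallest:
h(8) + f(11) → 19
e(12) + 19 → 31
g(22) + d(25) → 47
31 + c(33) → 64
a(41) + 47 → 88
64 + 88 → 152
b(113) + 152 → 265
d sits 4 levels below the root, so its codeword is 4 bits.

4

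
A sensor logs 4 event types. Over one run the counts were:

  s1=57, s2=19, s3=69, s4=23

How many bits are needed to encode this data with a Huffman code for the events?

309

Build the Huffman tree bottom-up:
merge s2(19) and s4(23): 42
merge 42 and s1(57): 99
merge s3(69) and 99: 168
Total encoded bits = sum of merged weights = 42 + 99 + 168 = 309.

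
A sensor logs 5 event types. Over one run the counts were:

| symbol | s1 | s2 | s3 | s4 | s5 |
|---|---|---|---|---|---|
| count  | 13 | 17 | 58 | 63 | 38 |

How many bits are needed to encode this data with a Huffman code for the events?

408

Greedily combine the two least-frequent nodes:
combine s1(13), s2(17) → 30
combine 30, s5(38) → 68
combine s3(58), s4(63) → 121
combine 68, 121 → 189
Total encoded bits = sum of merged weights = 30 + 68 + 121 + 189 = 408.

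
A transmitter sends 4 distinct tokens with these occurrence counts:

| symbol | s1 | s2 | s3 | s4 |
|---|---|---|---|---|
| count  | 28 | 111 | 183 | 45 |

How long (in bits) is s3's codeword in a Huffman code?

1

Build the tree from the bottom:
merge s1(28) and s4(45): 73
merge 73 and s2(111): 184
merge s3(183) and 184: 367
s3 sits one level below the root: a 1-bit codeword.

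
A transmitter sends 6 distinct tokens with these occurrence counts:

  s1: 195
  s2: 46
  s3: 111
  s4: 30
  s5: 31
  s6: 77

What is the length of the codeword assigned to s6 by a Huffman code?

Huffman merges, smallest pair first:
combine s4(30), s5(31) → 61
combine s2(46), 61 → 107
combine s6(77), 107 → 184
combine s3(111), 184 → 295
combine s1(195), 295 → 490
s6's leaf is at depth 3, giving a 3-bit codeword.

3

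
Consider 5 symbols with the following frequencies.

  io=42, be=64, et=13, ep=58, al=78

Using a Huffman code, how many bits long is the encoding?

565

Greedily combine the two least-frequent nodes:
merge et(13) and io(42): 55
merge 55 and ep(58): 113
merge be(64) and al(78): 142
merge 113 and 142: 255
Each symbol's bit-cost is frequency × depth; summing gives 565 bits (equivalently 55 + 113 + 142 + 255).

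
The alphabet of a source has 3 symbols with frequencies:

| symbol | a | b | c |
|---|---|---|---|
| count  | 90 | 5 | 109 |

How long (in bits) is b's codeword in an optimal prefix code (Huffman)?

2

Build the tree from the bottom:
combine b(5), a(90) → 95
combine 95, c(109) → 204
b sits 2 levels below the root, so its codeword is 2 bits.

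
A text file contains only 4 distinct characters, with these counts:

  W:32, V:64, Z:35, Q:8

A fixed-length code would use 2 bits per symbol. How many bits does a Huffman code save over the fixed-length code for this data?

Fixed-length: 2 bits × 139 symbols = 278 bits.
Huffman merges:
merge Q(8) and W(32): 40
merge Z(35) and 40: 75
merge V(64) and 75: 139
Huffman total = 40 + 75 + 139 = 254 bits.
Saving = 278 − 254 = 24 bits.

24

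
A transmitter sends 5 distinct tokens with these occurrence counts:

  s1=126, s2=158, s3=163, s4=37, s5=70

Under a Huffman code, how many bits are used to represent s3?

Repeatedly merge the two smallest:
s4(37) + s5(70) → 107
107 + s1(126) → 233
s2(158) + s3(163) → 321
233 + 321 → 554
The subtree containing s3 is merged 2 times, so code length = 2.

2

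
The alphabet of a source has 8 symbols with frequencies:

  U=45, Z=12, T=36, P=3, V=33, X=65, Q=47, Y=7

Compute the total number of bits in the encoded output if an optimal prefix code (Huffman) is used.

Greedily combine the two least-frequent nodes:
combine P(3), Y(7) → 10
combine 10, Z(12) → 22
combine 22, V(33) → 55
combine T(36), U(45) → 81
combine Q(47), 55 → 102
combine X(65), 81 → 146
combine 102, 146 → 248
Each symbol's bit-cost is frequency × depth; summing gives 664 bits (equivalently 10 + 22 + 55 + 81 + 102 + 146 + 248).

664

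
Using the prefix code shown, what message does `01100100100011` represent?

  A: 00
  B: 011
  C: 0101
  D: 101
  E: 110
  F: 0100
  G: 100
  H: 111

Read left to right; each codeword is recognised as soon as it completes (prefix code):
  011→B | 00→A | 100→G | 100→G | 011→B
Decoded message: BAGGB

BAGGB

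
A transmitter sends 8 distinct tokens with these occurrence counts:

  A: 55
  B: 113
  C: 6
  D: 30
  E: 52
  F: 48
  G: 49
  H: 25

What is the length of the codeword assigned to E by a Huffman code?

Huffman merges, smallest pair first:
merge C(6) and H(25): 31
merge D(30) and 31: 61
merge F(48) and G(49): 97
merge E(52) and A(55): 107
merge 61 and 97: 158
merge 107 and B(113): 220
merge 158 and 220: 378
The subtree containing E is merged 3 times, so code length = 3.

3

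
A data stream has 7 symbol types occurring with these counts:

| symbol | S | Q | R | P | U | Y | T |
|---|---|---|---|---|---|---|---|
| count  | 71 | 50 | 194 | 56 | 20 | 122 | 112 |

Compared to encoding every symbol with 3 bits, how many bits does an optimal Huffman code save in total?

Fixed-length: 3 bits × 625 symbols = 1875 bits.
Huffman merges:
combine U(20), Q(50) → 70
combine P(56), 70 → 126
combine S(71), T(112) → 183
combine Y(122), 126 → 248
combine 183, R(194) → 377
combine 248, 377 → 625
Huffman total = 70 + 126 + 183 + 248 + 377 + 625 = 1629 bits.
Saving = 1875 − 1629 = 246 bits.

246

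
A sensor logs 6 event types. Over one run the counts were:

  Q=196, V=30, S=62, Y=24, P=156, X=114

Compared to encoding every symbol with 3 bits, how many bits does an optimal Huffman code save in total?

Fixed-length: 3 bits × 582 symbols = 1746 bits.
Huffman merges:
Y(24) + V(30) → 54
54 + S(62) → 116
X(114) + 116 → 230
P(156) + Q(196) → 352
230 + 352 → 582
Huffman total = 54 + 116 + 230 + 352 + 582 = 1334 bits.
Saving = 1746 − 1334 = 412 bits.

412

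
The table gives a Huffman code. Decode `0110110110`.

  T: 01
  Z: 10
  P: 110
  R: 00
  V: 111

TZPP

Read left to right; each codeword is recognised as soon as it completes (prefix code):
  01→T | 10→Z | 110→P | 110→P
Decoded message: TZPP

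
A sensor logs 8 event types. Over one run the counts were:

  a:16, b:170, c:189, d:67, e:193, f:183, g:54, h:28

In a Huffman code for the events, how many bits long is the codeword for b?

Repeatedly merge the two smallest:
merge a(16) and h(28): 44
merge 44 and g(54): 98
merge d(67) and 98: 165
merge 165 and b(170): 335
merge f(183) and c(189): 372
merge e(193) and 335: 528
merge 372 and 528: 900
The subtree containing b is merged 3 times, so code length = 3.

3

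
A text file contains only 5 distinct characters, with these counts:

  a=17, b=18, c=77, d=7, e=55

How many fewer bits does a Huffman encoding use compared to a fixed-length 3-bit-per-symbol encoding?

185

Fixed-length: 3 bits × 174 symbols = 522 bits.
Huffman merges:
d(7) + a(17) → 24
b(18) + 24 → 42
42 + e(55) → 97
c(77) + 97 → 174
Huffman total = 24 + 42 + 97 + 174 = 337 bits.
Saving = 522 − 337 = 185 bits.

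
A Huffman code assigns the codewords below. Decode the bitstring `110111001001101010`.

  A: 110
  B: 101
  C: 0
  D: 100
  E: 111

Read left to right; each codeword is recognised as soon as it completes (prefix code):
  110→A | 111→E | 0→C | 0→C | 100→D | 110→A | 101→B | 0→C
Decoded message: AECCDABC

AECCDABC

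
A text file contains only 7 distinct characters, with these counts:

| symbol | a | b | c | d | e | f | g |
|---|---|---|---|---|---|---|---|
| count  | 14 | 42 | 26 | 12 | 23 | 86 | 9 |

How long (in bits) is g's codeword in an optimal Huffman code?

5

Build the tree from the bottom:
combine g(9), d(12) → 21
combine a(14), 21 → 35
combine e(23), c(26) → 49
combine 35, b(42) → 77
combine 49, 77 → 126
combine f(86), 126 → 212
g's leaf is at depth 5, giving a 5-bit codeword.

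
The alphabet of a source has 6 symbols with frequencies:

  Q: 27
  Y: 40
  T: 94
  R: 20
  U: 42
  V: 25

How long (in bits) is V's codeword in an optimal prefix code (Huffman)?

Build the tree from the bottom:
R(20) + V(25) → 45
Q(27) + Y(40) → 67
U(42) + 45 → 87
67 + 87 → 154
T(94) + 154 → 248
V's leaf is at depth 4, giving a 4-bit codeword.

4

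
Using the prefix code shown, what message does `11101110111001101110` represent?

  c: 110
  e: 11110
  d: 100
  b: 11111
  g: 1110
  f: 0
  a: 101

Read left to right; each codeword is recognised as soon as it completes (prefix code):
  1110→g | 1110→g | 1110→g | 0→f | 110→c | 1110→g
Decoded message: gggfcg

gggfcg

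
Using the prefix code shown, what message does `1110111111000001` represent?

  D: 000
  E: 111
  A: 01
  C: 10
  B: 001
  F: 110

Read left to right; each codeword is recognised as soon as it completes (prefix code):
  111→E | 01→A | 111→E | 110→F | 000→D | 01→A
Decoded message: EAEFDA

EAEFDA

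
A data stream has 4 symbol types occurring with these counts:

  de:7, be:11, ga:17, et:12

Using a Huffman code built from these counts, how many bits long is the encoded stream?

94

Greedily combine the two least-frequent nodes:
de(7) + be(11) → 18
et(12) + ga(17) → 29
18 + 29 → 47
Each symbol's bit-cost is frequency × depth; summing gives 94 bits (equivalently 18 + 29 + 47).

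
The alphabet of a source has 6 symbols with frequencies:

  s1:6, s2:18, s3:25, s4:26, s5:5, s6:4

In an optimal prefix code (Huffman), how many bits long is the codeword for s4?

Huffman merges, smallest pair first:
merge s6(4) and s5(5): 9
merge s1(6) and 9: 15
merge 15 and s2(18): 33
merge s3(25) and s4(26): 51
merge 33 and 51: 84
s4's leaf is at depth 2, giving a 2-bit codeword.

2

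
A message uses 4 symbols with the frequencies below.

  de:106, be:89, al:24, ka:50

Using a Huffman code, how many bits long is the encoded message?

506

Merge the two smallest weights repeatedly:
combine al(24), ka(50) → 74
combine 74, be(89) → 163
combine de(106), 163 → 269
Total encoded bits = sum of merged weights = 74 + 163 + 269 = 506.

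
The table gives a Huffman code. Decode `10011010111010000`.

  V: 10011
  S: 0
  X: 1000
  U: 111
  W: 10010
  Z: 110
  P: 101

VSPZXS

Read left to right; each codeword is recognised as soon as it completes (prefix code):
  10011→V | 0→S | 101→P | 110→Z | 1000→X | 0→S
Decoded message: VSPZXS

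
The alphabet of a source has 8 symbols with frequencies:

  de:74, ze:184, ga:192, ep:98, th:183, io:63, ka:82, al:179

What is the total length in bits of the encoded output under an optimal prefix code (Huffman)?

3106

Build the Huffman tree bottom-up:
io(63) + de(74) → 137
ka(82) + ep(98) → 180
137 + al(179) → 316
180 + th(183) → 363
ze(184) + ga(192) → 376
316 + 363 → 679
376 + 679 → 1055
Each symbol's bit-cost is frequency × depth; summing gives 3106 bits (equivalently 137 + 180 + 316 + 363 + 376 + 679 + 1055).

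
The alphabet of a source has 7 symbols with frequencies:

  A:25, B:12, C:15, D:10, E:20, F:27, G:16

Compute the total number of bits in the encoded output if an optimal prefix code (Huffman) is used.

345

Greedily combine the two least-frequent nodes:
D(10) + B(12) → 22
C(15) + G(16) → 31
E(20) + 22 → 42
A(25) + F(27) → 52
31 + 42 → 73
52 + 73 → 125
The encoded length is the sum of every internal node's weight: 22 + 31 + 42 + 52 + 73 + 125 = 345 bits.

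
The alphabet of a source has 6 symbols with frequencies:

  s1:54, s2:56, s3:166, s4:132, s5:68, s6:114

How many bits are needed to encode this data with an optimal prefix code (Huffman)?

1468

Build the Huffman tree bottom-up:
combine s1(54), s2(56) → 110
combine s5(68), 110 → 178
combine s6(114), s4(132) → 246
combine s3(166), 178 → 344
combine 246, 344 → 590
Total encoded bits = sum of merged weights = 110 + 178 + 246 + 344 + 590 = 1468.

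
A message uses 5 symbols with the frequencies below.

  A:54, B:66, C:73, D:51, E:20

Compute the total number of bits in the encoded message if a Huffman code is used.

Greedily combine the two least-frequent nodes:
combine E(20), D(51) → 71
combine A(54), B(66) → 120
combine 71, C(73) → 144
combine 120, 144 → 264
The encoded length is the sum of every internal node's weight: 71 + 120 + 144 + 264 = 599 bits.

599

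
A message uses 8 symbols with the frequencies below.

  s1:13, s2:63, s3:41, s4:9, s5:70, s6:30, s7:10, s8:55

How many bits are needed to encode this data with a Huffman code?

791

Build the Huffman tree bottom-up:
merge s4(9) and s7(10): 19
merge s1(13) and 19: 32
merge s6(30) and 32: 62
merge s3(41) and s8(55): 96
merge 62 and s2(63): 125
merge s5(70) and 96: 166
merge 125 and 166: 291
Each symbol's bit-cost is frequency × depth; summing gives 791 bits (equivalently 19 + 32 + 62 + 96 + 125 + 166 + 291).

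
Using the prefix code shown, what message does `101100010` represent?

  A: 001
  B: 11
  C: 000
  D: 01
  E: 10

Read left to right; each codeword is recognised as soon as it completes (prefix code):
  10→E | 11→B | 000→C | 10→E
Decoded message: EBCE

EBCE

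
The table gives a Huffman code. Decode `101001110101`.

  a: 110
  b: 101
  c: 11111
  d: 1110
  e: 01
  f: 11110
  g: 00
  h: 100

Read left to right; each codeword is recognised as soon as it completes (prefix code):
  101→b | 00→g | 1110→d | 101→b
Decoded message: bgdb

bgdb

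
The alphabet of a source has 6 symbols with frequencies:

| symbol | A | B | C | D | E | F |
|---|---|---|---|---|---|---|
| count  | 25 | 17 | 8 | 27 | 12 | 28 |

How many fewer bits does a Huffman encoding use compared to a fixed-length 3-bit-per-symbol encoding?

60

Fixed-length: 3 bits × 117 symbols = 351 bits.
Huffman merges:
C(8) + E(12) → 20
B(17) + 20 → 37
A(25) + D(27) → 52
F(28) + 37 → 65
52 + 65 → 117
Huffman total = 20 + 37 + 52 + 65 + 117 = 291 bits.
Saving = 351 − 291 = 60 bits.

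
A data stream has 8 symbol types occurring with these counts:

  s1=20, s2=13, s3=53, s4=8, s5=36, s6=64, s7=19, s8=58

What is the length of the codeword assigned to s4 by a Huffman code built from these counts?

Huffman merges, smallest pair first:
combine s4(8), s2(13) → 21
combine s7(19), s1(20) → 39
combine 21, s5(36) → 57
combine 39, s3(53) → 92
combine 57, s8(58) → 115
combine s6(64), 92 → 156
combine 115, 156 → 271
s4 sits 4 levels below the root, so its codeword is 4 bits.

4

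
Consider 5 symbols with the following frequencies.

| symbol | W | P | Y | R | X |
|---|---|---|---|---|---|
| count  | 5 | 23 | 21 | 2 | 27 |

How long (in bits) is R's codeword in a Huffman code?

Repeatedly merge the two smallest:
merge R(2) and W(5): 7
merge 7 and Y(21): 28
merge P(23) and X(27): 50
merge 28 and 50: 78
R's leaf is at depth 3, giving a 3-bit codeword.

3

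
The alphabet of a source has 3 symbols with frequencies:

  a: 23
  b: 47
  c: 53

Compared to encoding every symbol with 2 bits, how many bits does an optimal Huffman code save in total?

53

Fixed-length: 2 bits × 123 symbols = 246 bits.
Huffman merges:
merge a(23) and b(47): 70
merge c(53) and 70: 123
Huffman total = 70 + 123 = 193 bits.
Saving = 246 − 193 = 53 bits.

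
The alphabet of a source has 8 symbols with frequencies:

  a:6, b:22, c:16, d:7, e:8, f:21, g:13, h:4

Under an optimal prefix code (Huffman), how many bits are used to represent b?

2

Build the tree from the bottom:
merge h(4) and a(6): 10
merge d(7) and e(8): 15
merge 10 and g(13): 23
merge 15 and c(16): 31
merge f(21) and b(22): 43
merge 23 and 31: 54
merge 43 and 54: 97
The subtree containing b is merged 2 times, so code length = 2.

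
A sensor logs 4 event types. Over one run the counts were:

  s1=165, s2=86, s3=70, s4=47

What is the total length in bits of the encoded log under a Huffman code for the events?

Greedily combine the two least-frequent nodes:
combine s4(47), s3(70) → 117
combine s2(86), 117 → 203
combine s1(165), 203 → 368
The encoded length is the sum of every internal node's weight: 117 + 203 + 368 = 688 bits.

688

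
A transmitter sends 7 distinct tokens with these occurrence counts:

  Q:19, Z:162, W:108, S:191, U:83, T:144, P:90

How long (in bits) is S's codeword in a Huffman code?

2

Build the tree from the bottom:
merge Q(19) and U(83): 102
merge P(90) and 102: 192
merge W(108) and T(144): 252
merge Z(162) and S(191): 353
merge 192 and 252: 444
merge 353 and 444: 797
S's leaf is at depth 2, giving a 2-bit codeword.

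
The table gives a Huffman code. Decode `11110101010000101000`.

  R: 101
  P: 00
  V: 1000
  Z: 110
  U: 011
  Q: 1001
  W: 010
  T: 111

TRWVWV

Read left to right; each codeword is recognised as soon as it completes (prefix code):
  111→T | 101→R | 010→W | 1000→V | 010→W | 1000→V
Decoded message: TRWVWV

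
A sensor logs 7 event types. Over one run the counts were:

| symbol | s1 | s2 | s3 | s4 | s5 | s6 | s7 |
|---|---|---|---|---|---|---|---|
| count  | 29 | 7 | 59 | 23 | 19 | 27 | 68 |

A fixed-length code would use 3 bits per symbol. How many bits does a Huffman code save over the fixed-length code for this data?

Fixed-length: 3 bits × 232 symbols = 696 bits.
Huffman merges:
s2(7) + s5(19) → 26
s4(23) + 26 → 49
s6(27) + s1(29) → 56
49 + 56 → 105
s3(59) + s7(68) → 127
105 + 127 → 232
Huffman total = 26 + 49 + 56 + 105 + 127 + 232 = 595 bits.
Saving = 696 − 595 = 101 bits.

101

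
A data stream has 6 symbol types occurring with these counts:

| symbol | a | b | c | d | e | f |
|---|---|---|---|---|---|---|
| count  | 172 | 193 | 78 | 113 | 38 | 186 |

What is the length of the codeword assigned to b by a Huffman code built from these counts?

2

Repeatedly merge the two smallest:
e(38) + c(78) → 116
d(113) + 116 → 229
a(172) + f(186) → 358
b(193) + 229 → 422
358 + 422 → 780
b's leaf is at depth 2, giving a 2-bit codeword.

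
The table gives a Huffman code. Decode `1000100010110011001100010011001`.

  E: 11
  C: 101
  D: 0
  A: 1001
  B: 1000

Read left to right; each codeword is recognised as soon as it completes (prefix code):
  1000→B | 1000→B | 101→C | 1001→A | 1001→A | 1000→B | 1001→A | 1001→A
Decoded message: BBCAABAA

BBCAABAA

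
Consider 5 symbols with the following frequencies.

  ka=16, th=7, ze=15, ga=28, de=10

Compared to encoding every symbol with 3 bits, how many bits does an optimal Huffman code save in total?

59

Fixed-length: 3 bits × 76 symbols = 228 bits.
Huffman merges:
merge th(7) and de(10): 17
merge ze(15) and ka(16): 31
merge 17 and ga(28): 45
merge 31 and 45: 76
Huffman total = 17 + 31 + 45 + 76 = 169 bits.
Saving = 228 − 169 = 59 bits.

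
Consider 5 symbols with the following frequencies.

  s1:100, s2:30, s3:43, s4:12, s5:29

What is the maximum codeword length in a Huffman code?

4

Merge the two lowest-weight nodes at each step:
combine s4(12), s5(29) → 41
combine s2(30), 41 → 71
combine s3(43), 71 → 114
combine s1(100), 114 → 214
Maximum depth reached is 4.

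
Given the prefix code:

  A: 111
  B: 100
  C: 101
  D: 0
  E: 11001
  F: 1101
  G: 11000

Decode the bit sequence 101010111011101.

Read left to right; each codeword is recognised as soon as it completes (prefix code):
  101→C | 0→D | 101→C | 1101→F | 1101→F
Decoded message: CDCFF

CDCFF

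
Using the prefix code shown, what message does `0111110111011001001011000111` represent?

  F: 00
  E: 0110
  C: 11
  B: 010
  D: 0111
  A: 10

DCDEBBCFD

Read left to right; each codeword is recognised as soon as it completes (prefix code):
  0111→D | 11→C | 0111→D | 0110→E | 010→B | 010→B | 11→C | 00→F | 0111→D
Decoded message: DCDEBBCFD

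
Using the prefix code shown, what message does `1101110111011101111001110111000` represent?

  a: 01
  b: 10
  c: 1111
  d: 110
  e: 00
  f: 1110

Read left to right; each codeword is recognised as soon as it completes (prefix code):
  110→d | 1110→f | 1110→f | 1110→f | 1111→c | 00→e | 1110→f | 1110→f | 00→e
Decoded message: dfffceffe

dfffceffe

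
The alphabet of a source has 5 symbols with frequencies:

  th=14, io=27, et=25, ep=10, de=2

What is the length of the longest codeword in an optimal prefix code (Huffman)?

Merge the two lowest-weight nodes at each step:
de(2) + ep(10) → 12
12 + th(14) → 26
et(25) + 26 → 51
io(27) + 51 → 78
Maximum depth reached is 4.

4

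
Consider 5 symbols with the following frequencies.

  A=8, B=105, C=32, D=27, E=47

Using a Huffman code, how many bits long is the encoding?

435

Merge the two smallest weights repeatedly:
A(8) + D(27) → 35
C(32) + 35 → 67
E(47) + 67 → 114
B(105) + 114 → 219
Total encoded bits = sum of merged weights = 35 + 67 + 114 + 219 = 435.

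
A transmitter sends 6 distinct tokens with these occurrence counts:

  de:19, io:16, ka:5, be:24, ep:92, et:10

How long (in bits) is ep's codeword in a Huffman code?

1

Build the tree from the bottom:
merge ka(5) and et(10): 15
merge 15 and io(16): 31
merge de(19) and be(24): 43
merge 31 and 43: 74
merge 74 and ep(92): 166
ep is merged only at the final step, so code length = 1.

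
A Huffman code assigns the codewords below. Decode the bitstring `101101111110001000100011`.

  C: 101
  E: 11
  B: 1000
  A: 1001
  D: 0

CCEEBBBE

Read left to right; each codeword is recognised as soon as it completes (prefix code):
  101→C | 101→C | 11→E | 11→E | 1000→B | 1000→B | 1000→B | 11→E
Decoded message: CCEEBBBE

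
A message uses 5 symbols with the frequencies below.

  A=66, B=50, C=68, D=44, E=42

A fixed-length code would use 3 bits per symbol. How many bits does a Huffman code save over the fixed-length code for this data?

Fixed-length: 3 bits × 270 symbols = 810 bits.
Huffman merges:
combine E(42), D(44) → 86
combine B(50), A(66) → 116
combine C(68), 86 → 154
combine 116, 154 → 270
Huffman total = 86 + 116 + 154 + 270 = 626 bits.
Saving = 810 − 626 = 184 bits.

184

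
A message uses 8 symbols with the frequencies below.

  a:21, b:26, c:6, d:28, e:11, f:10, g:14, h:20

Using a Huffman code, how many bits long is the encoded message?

395

Build the Huffman tree bottom-up:
combine c(6), f(10) → 16
combine e(11), g(14) → 25
combine 16, h(20) → 36
combine a(21), 25 → 46
combine b(26), d(28) → 54
combine 36, 46 → 82
combine 54, 82 → 136
The encoded length is the sum of every internal node's weight: 16 + 25 + 36 + 46 + 54 + 82 + 136 = 395 bits.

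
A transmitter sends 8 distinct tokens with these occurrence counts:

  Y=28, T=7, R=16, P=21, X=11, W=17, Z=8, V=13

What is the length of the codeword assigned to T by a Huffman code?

Repeatedly merge the two smallest:
merge T(7) and Z(8): 15
merge X(11) and V(13): 24
merge 15 and R(16): 31
merge W(17) and P(21): 38
merge 24 and Y(28): 52
merge 31 and 38: 69
merge 52 and 69: 121
The subtree containing T is merged 4 times, so code length = 4.

4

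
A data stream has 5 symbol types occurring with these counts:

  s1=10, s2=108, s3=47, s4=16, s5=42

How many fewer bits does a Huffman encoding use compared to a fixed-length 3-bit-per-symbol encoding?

237

Fixed-length: 3 bits × 223 symbols = 669 bits.
Huffman merges:
merge s1(10) and s4(16): 26
merge 26 and s5(42): 68
merge s3(47) and 68: 115
merge s2(108) and 115: 223
Huffman total = 26 + 68 + 115 + 223 = 432 bits.
Saving = 669 − 432 = 237 bits.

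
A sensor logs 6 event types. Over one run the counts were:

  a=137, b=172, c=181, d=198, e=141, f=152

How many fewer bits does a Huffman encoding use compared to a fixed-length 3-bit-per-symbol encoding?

Fixed-length: 3 bits × 981 symbols = 2943 bits.
Huffman merges:
combine a(137), e(141) → 278
combine f(152), b(172) → 324
combine c(181), d(198) → 379
combine 278, 324 → 602
combine 379, 602 → 981
Huffman total = 278 + 324 + 379 + 602 + 981 = 2564 bits.
Saving = 2943 − 2564 = 379 bits.

379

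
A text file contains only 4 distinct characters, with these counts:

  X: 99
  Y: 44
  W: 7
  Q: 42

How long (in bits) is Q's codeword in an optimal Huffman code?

Repeatedly merge the two smallest:
W(7) + Q(42) → 49
Y(44) + 49 → 93
93 + X(99) → 192
Q's leaf is at depth 3, giving a 3-bit codeword.

3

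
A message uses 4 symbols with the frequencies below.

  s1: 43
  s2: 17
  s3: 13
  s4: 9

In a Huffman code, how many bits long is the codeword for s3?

3

Huffman merges, smallest pair first:
combine s4(9), s3(13) → 22
combine s2(17), 22 → 39
combine 39, s1(43) → 82
s3 sits 3 levels below the root, so its codeword is 3 bits.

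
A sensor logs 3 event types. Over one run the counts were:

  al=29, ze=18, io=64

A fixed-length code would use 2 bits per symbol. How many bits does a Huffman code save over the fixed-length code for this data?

Fixed-length: 2 bits × 111 symbols = 222 bits.
Huffman merges:
combine ze(18), al(29) → 47
combine 47, io(64) → 111
Huffman total = 47 + 111 = 158 bits.
Saving = 222 − 158 = 64 bits.

64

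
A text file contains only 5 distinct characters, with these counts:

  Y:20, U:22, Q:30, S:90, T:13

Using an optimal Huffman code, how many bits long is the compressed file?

345

Build the Huffman tree bottom-up:
T(13) + Y(20) → 33
U(22) + Q(30) → 52
33 + 52 → 85
85 + S(90) → 175
Total encoded bits = sum of merged weights = 33 + 52 + 85 + 175 = 345.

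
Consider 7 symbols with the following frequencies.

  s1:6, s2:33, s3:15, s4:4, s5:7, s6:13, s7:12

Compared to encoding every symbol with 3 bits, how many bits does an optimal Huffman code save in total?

Fixed-length: 3 bits × 90 symbols = 270 bits.
Huffman merges:
combine s4(4), s1(6) → 10
combine s5(7), 10 → 17
combine s7(12), s6(13) → 25
combine s3(15), 17 → 32
combine 25, 32 → 57
combine s2(33), 57 → 90
Huffman total = 10 + 17 + 25 + 32 + 57 + 90 = 231 bits.
Saving = 270 − 231 = 39 bits.

39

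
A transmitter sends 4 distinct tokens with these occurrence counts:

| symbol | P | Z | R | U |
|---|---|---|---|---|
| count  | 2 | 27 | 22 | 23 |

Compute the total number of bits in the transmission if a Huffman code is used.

Merge the two smallest weights repeatedly:
merge P(2) and R(22): 24
merge U(23) and 24: 47
merge Z(27) and 47: 74
The encoded length is the sum of every internal node's weight: 24 + 47 + 74 = 145 bits.

145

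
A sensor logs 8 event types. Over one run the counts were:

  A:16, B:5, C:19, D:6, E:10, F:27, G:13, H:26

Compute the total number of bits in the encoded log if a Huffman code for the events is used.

Build the Huffman tree bottom-up:
merge B(5) and D(6): 11
merge E(10) and 11: 21
merge G(13) and A(16): 29
merge C(19) and 21: 40
merge H(26) and F(27): 53
merge 29 and 40: 69
merge 53 and 69: 122
Total encoded bits = sum of merged weights = 11 + 21 + 29 + 40 + 53 + 69 + 122 = 345.

345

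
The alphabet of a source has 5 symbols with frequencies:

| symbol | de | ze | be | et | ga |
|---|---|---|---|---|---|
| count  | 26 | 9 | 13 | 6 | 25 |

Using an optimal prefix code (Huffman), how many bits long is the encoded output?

Merge the two smallest weights repeatedly:
et(6) + ze(9) → 15
be(13) + 15 → 28
ga(25) + de(26) → 51
28 + 51 → 79
The encoded length is the sum of every internal node's weight: 15 + 28 + 51 + 79 = 173 bits.

173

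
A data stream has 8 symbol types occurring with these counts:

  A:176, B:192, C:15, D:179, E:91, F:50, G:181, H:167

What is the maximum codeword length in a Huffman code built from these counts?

Merge the two lowest-weight nodes at each step:
combine C(15), F(50) → 65
combine 65, E(91) → 156
combine 156, H(167) → 323
combine A(176), D(179) → 355
combine G(181), B(192) → 373
combine 323, 355 → 678
combine 373, 678 → 1051
The first pair merged (C, F) ends up deepest, at depth 5.

5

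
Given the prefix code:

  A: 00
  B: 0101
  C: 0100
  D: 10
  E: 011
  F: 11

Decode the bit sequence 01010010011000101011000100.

Read left to right; each codeword is recognised as soon as it completes (prefix code):
  0101→B | 00→A | 10→D | 011→E | 00→A | 0101→B | 011→E | 00→A | 0100→C
Decoded message: BADEABEAC

BADEABEAC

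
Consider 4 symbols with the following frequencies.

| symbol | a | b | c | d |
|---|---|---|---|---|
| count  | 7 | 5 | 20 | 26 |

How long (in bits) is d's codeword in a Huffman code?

Repeatedly merge the two smallest:
combine b(5), a(7) → 12
combine 12, c(20) → 32
combine d(26), 32 → 58
d is merged only at the final step, so code length = 1.

1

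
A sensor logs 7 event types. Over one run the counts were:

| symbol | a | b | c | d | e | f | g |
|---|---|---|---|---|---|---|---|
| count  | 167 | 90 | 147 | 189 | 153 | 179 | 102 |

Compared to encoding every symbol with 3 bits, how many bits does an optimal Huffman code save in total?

Fixed-length: 3 bits × 1027 symbols = 3081 bits.
Huffman merges:
merge b(90) and g(102): 192
merge c(147) and e(153): 300
merge a(167) and f(179): 346
merge d(189) and 192: 381
merge 300 and 346: 646
merge 381 and 646: 1027
Huffman total = 192 + 300 + 346 + 381 + 646 + 1027 = 2892 bits.
Saving = 3081 − 2892 = 189 bits.

189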